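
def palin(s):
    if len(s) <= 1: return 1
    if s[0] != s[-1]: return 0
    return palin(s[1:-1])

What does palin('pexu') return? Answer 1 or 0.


palin('pexu'): s[0]='p' != s[-1]='u' -> return 0
Result: 0 (not a palindrome)

0


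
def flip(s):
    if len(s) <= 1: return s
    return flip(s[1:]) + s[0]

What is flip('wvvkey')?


flip('wvvkey') = flip('vvkey') + 'w'
flip('vvkey') = flip('vkey') + 'v'
flip('vkey') = flip('key') + 'v'
flip('key') = flip('ey') + 'k'
flip('ey') = flip('y') + 'e'
flip('y') = 'y'  (base case)
Concatenating: 'y' + 'e' + 'k' + 'v' + 'v' + 'w' = 'yekvvw'

yekvvw


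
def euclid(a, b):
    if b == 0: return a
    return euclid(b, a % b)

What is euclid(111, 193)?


euclid(111, 193) = euclid(193, 111)
euclid(193, 111) = euclid(111, 82)
euclid(111, 82) = euclid(82, 29)
euclid(82, 29) = euclid(29, 24)
euclid(29, 24) = euclid(24, 5)
euclid(24, 5) = euclid(5, 4)
euclid(5, 4) = euclid(4, 1)
euclid(4, 1) = euclid(1, 0)
euclid(1, 0) = 1  (base case)

1


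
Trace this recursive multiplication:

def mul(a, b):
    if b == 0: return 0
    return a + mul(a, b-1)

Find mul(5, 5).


mul(5, 5) = 5 + mul(5, 4)
mul(5, 4) = 5 + mul(5, 3)
mul(5, 3) = 5 + mul(5, 2)
mul(5, 2) = 5 + mul(5, 1)
mul(5, 1) = 5 + mul(5, 0)
mul(5, 0) = 0  (base case)
Total: 5 + 5 + 5 + 5 + 5 + 0 = 25

25


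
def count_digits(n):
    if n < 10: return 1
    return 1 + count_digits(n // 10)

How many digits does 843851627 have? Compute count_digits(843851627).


count_digits(843851627) = 1 + count_digits(84385162)
count_digits(84385162) = 1 + count_digits(8438516)
count_digits(8438516) = 1 + count_digits(843851)
count_digits(843851) = 1 + count_digits(84385)
count_digits(84385) = 1 + count_digits(8438)
count_digits(8438) = 1 + count_digits(843)
count_digits(843) = 1 + count_digits(84)
count_digits(84) = 1 + count_digits(8)
count_digits(8) = 1  (base case: 8 < 10)
Unwinding: 1 + 1 + 1 + 1 + 1 + 1 + 1 + 1 + 1 = 9

9


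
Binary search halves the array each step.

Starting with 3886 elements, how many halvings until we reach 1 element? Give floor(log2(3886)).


3886 / 2 = 1943
1943 / 2 = 971
971 / 2 = 485
485 / 2 = 242
242 / 2 = 121
121 / 2 = 60
60 / 2 = 30
30 / 2 = 15
15 / 2 = 7
7 / 2 = 3
3 / 2 = 1
Reached 1 after 11 halvings

11


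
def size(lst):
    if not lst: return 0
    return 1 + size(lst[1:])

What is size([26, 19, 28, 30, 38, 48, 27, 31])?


size([26, 19, 28, 30, 38, 48, 27, 31]) = 1 + size([19, 28, 30, 38, 48, 27, 31])
size([19, 28, 30, 38, 48, 27, 31]) = 1 + size([28, 30, 38, 48, 27, 31])
size([28, 30, 38, 48, 27, 31]) = 1 + size([30, 38, 48, 27, 31])
size([30, 38, 48, 27, 31]) = 1 + size([38, 48, 27, 31])
size([38, 48, 27, 31]) = 1 + size([48, 27, 31])
size([48, 27, 31]) = 1 + size([27, 31])
size([27, 31]) = 1 + size([31])
size([31]) = 1 + size([])
size([]) = 0  (base case)
Unwinding: 1 + 1 + 1 + 1 + 1 + 1 + 1 + 1 + 0 = 8

8


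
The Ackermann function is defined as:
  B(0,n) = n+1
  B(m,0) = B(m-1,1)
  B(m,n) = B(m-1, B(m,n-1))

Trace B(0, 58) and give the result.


B(0, 58) = 59
Result: B(0, 58) = 59

59


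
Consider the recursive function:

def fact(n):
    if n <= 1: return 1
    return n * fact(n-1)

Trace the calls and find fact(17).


fact(17)
= 17 * fact(16)
= 17 * 16 * fact(15)
= 17 * 16 * 15 * fact(14)
= 17 * 16 * 15 * 14 * fact(13)
= 17 * 16 * 15 * 14 * 13 * fact(12)
= 17 * 16 * 15 * 14 * 13 * 12 * fact(11)
= 17 * 16 * 15 * 14 * 13 * 12 * 11 * fact(10)
= 17 * 16 * 15 * 14 * 13 * 12 * 11 * 10 * fact(9)
= 17 * 16 * 15 * 14 * 13 * 12 * 11 * 10 * 9 * fact(8)
= 17 * 16 * 15 * 14 * 13 * 12 * 11 * 10 * 9 * 8 * fact(7)
= 17 * 16 * 15 * 14 * 13 * 12 * 11 * 10 * 9 * 8 * 7 * fact(6)
= 17 * 16 * 15 * 14 * 13 * 12 * 11 * 10 * 9 * 8 * 7 * 6 * fact(5)
= 17 * 16 * 15 * 14 * 13 * 12 * 11 * 10 * 9 * 8 * 7 * 6 * 5 * fact(4)
= 17 * 16 * 15 * 14 * 13 * 12 * 11 * 10 * 9 * 8 * 7 * 6 * 5 * 4 * fact(3)
= 17 * 16 * 15 * 14 * 13 * 12 * 11 * 10 * 9 * 8 * 7 * 6 * 5 * 4 * 3 * fact(2)
= 17 * 16 * 15 * 14 * 13 * 12 * 11 * 10 * 9 * 8 * 7 * 6 * 5 * 4 * 3 * 2 * fact(1)
= 17 * 16 * 15 * 14 * 13 * 12 * 11 * 10 * 9 * 8 * 7 * 6 * 5 * 4 * 3 * 2 * 1
= 355687428096000

355687428096000


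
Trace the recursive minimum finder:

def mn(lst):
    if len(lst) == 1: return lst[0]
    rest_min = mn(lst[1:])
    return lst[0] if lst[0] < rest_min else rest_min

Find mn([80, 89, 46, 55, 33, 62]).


mn([80, 89, 46, 55, 33, 62]): compare 80 with mn([89, 46, 55, 33, 62])
mn([89, 46, 55, 33, 62]): compare 89 with mn([46, 55, 33, 62])
mn([46, 55, 33, 62]): compare 46 with mn([55, 33, 62])
mn([55, 33, 62]): compare 55 with mn([33, 62])
mn([33, 62]): compare 33 with mn([62])
mn([62]) = 62  (base case)
Compare 33 with 62 -> 33
Compare 55 with 33 -> 33
Compare 46 with 33 -> 33
Compare 89 with 33 -> 33
Compare 80 with 33 -> 33

33


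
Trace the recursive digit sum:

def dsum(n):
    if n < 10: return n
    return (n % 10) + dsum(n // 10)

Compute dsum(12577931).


dsum(12577931) = 1 + dsum(1257793)
dsum(1257793) = 3 + dsum(125779)
dsum(125779) = 9 + dsum(12577)
dsum(12577) = 7 + dsum(1257)
dsum(1257) = 7 + dsum(125)
dsum(125) = 5 + dsum(12)
dsum(12) = 2 + dsum(1)
dsum(1) = 1  (base case)
Total: 1 + 3 + 9 + 7 + 7 + 5 + 2 + 1 = 35

35


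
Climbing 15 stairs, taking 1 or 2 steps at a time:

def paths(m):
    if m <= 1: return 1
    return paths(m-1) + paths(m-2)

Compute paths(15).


Building up from base cases:
paths(0) = 1
paths(1) = 1
paths(2) = paths(1) + paths(0) = 1 + 1 = 2
paths(3) = paths(2) + paths(1) = 2 + 1 = 3
paths(4) = paths(3) + paths(2) = 3 + 2 = 5
paths(5) = paths(4) + paths(3) = 5 + 3 = 8
paths(6) = paths(5) + paths(4) = 8 + 5 = 13
paths(7) = paths(6) + paths(5) = 13 + 8 = 21
paths(8) = paths(7) + paths(6) = 21 + 13 = 34
paths(9) = paths(8) + paths(7) = 34 + 21 = 55
paths(10) = paths(9) + paths(8) = 55 + 34 = 89
paths(11) = paths(10) + paths(9) = 89 + 55 = 144
paths(12) = paths(11) + paths(10) = 144 + 89 = 233
paths(13) = paths(12) + paths(11) = 233 + 144 = 377
paths(14) = paths(13) + paths(12) = 377 + 233 = 610
paths(15) = paths(14) + paths(13) = 610 + 377 = 987

987


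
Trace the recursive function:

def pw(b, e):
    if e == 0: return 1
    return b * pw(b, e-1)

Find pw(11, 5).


pw(11, 5)
= 11 * pw(11, 4)
= 11 * 11 * pw(11, 3)
= 11 * 11 * 11 * pw(11, 2)
= 11 * 11 * 11 * 11 * pw(11, 1)
= 11 * 11 * 11 * 11 * 11 * pw(11, 0)
= 11 * 11 * 11 * 11 * 11 * 1
= 161051

161051


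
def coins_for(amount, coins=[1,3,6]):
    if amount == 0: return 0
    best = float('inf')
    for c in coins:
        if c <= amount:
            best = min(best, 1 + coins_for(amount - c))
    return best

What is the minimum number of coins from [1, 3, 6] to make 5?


Building up with DP:
coins_for(0) = 0
coins_for(1) = min(1+coins_for(0)=1+0=1) = 1
coins_for(2) = min(1+coins_for(1)=1+1=2) = 2
coins_for(3) = min(1+coins_for(2)=1+2=3, 1+coins_for(0)=1+0=1) = 1
coins_for(4) = min(1+coins_for(3)=1+1=2, 1+coins_for(1)=1+1=2) = 2
coins_for(5) = min(1+coins_for(4)=1+2=3, 1+coins_for(2)=1+2=3) = 3

3


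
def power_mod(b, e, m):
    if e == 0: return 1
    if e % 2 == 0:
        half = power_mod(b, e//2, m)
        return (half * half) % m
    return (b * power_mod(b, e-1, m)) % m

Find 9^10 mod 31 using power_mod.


power_mod(9, 10, 31): e is even, compute power_mod(9, 5, 31)
  power_mod(9, 5, 31): e is odd, compute power_mod(9, 4, 31)
    power_mod(9, 4, 31): e is even, compute power_mod(9, 2, 31)
      power_mod(9, 2, 31): e is even, compute power_mod(9, 1, 31)
        power_mod(9, 1, 31): e is odd, compute power_mod(9, 0, 31)
          power_mod(9, 0, 31) = 1
        (9 * 1) % 31 = 9
      half=9, (9*9) % 31 = 19
    half=19, (19*19) % 31 = 20
  (9 * 20) % 31 = 25
half=25, (25*25) % 31 = 5

5


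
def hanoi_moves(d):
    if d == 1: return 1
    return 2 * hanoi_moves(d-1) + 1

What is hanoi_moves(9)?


hanoi_moves(9) = 2 * hanoi_moves(8) + 1
hanoi_moves(8) = 2 * hanoi_moves(7) + 1
hanoi_moves(7) = 2 * hanoi_moves(6) + 1
hanoi_moves(6) = 2 * hanoi_moves(5) + 1
hanoi_moves(5) = 2 * hanoi_moves(4) + 1
hanoi_moves(4) = 2 * hanoi_moves(3) + 1
hanoi_moves(3) = 2 * hanoi_moves(2) + 1
hanoi_moves(2) = 2 * hanoi_moves(1) + 1
hanoi_moves(1) = 1  (base case)
hanoi_moves(2) = 2 * 1 + 1 = 3
hanoi_moves(3) = 2 * 3 + 1 = 7
hanoi_moves(4) = 2 * 7 + 1 = 15
hanoi_moves(5) = 2 * 15 + 1 = 31
hanoi_moves(6) = 2 * 31 + 1 = 63
hanoi_moves(7) = 2 * 63 + 1 = 127
hanoi_moves(8) = 2 * 127 + 1 = 255
hanoi_moves(9) = 2 * 255 + 1 = 511

511


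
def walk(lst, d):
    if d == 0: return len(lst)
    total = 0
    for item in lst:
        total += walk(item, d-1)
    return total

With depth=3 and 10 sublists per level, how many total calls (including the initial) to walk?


At depth 0 (root): 1 call
At depth 1: each of 1 parents calls walk on 10 children = 10 calls
At depth 2: each of 10 parents calls walk on 10 children = 100 calls
At depth 3: each of 100 parents calls walk on 10 children = 1000 calls
Total: 1 + 10 + 100 + 1000 = 1111

1111


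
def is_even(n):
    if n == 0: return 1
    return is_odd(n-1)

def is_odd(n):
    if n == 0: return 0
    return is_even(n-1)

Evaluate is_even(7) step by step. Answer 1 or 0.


is_even(7) = is_odd(6)
is_odd(6) = is_even(5)
is_even(5) = is_odd(4)
is_odd(4) = is_even(3)
is_even(3) = is_odd(2)
is_odd(2) = is_even(1)
is_even(1) = is_odd(0)
is_odd(0) = 0  (base case)
Result: 0

0


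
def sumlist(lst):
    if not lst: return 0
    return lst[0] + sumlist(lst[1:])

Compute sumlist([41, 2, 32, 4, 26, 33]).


sumlist([41, 2, 32, 4, 26, 33]) = 41 + sumlist([2, 32, 4, 26, 33])
sumlist([2, 32, 4, 26, 33]) = 2 + sumlist([32, 4, 26, 33])
sumlist([32, 4, 26, 33]) = 32 + sumlist([4, 26, 33])
sumlist([4, 26, 33]) = 4 + sumlist([26, 33])
sumlist([26, 33]) = 26 + sumlist([33])
sumlist([33]) = 33 + sumlist([])
sumlist([]) = 0  (base case)
Total: 41 + 2 + 32 + 4 + 26 + 33 + 0 = 138

138


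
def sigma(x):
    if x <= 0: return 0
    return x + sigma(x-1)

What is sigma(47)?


sigma(47)
= 47 + 46 + 45 + 44 + 43 + 42 + 41 + 40 + 39 + 38 + 37 + 36 + 35 + 34 + 33 + 32 + 31 + 30 + 29 + 28 + 27 + 26 + 25 + 24 + 23 + 22 + 21 + 20 + 19 + 18 + 17 + 16 + 15 + 14 + 13 + 12 + 11 + 10 + 9 + 8 + 7 + 6 + 5 + 4 + 3 + 2 + 1 + sigma(0)
= 47 + 46 + 45 + 44 + 43 + 42 + 41 + 40 + 39 + 38 + 37 + 36 + 35 + 34 + 33 + 32 + 31 + 30 + 29 + 28 + 27 + 26 + 25 + 24 + 23 + 22 + 21 + 20 + 19 + 18 + 17 + 16 + 15 + 14 + 13 + 12 + 11 + 10 + 9 + 8 + 7 + 6 + 5 + 4 + 3 + 2 + 1 + 0
= 1128

1128


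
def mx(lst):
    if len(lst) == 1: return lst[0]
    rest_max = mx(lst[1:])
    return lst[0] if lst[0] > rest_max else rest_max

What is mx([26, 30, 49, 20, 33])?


mx([26, 30, 49, 20, 33]): compare 26 with mx([30, 49, 20, 33])
mx([30, 49, 20, 33]): compare 30 with mx([49, 20, 33])
mx([49, 20, 33]): compare 49 with mx([20, 33])
mx([20, 33]): compare 20 with mx([33])
mx([33]) = 33  (base case)
Compare 20 with 33 -> 33
Compare 49 with 33 -> 49
Compare 30 with 49 -> 49
Compare 26 with 49 -> 49

49


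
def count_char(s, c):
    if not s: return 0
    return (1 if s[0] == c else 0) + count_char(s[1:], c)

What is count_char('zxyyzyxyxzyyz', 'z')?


s[0]='z' == 'z' -> 1
s[0]='x' != 'z' -> 0
s[0]='y' != 'z' -> 0
s[0]='y' != 'z' -> 0
s[0]='z' == 'z' -> 1
s[0]='y' != 'z' -> 0
s[0]='x' != 'z' -> 0
s[0]='y' != 'z' -> 0
s[0]='x' != 'z' -> 0
s[0]='z' == 'z' -> 1
s[0]='y' != 'z' -> 0
s[0]='y' != 'z' -> 0
s[0]='z' == 'z' -> 1
Sum: 1 + 0 + 0 + 0 + 1 + 0 + 0 + 0 + 0 + 1 + 0 + 0 + 1 = 4

4


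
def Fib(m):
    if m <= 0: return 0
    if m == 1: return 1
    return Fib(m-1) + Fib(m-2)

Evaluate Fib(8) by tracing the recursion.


Computing Fib(8) bottom-up:
Fib(0) = 0
Fib(1) = 1
Fib(2) = Fib(1) + Fib(0) = 1 + 0 = 1
Fib(3) = Fib(2) + Fib(1) = 1 + 1 = 2
Fib(4) = Fib(3) + Fib(2) = 2 + 1 = 3
Fib(5) = Fib(4) + Fib(3) = 3 + 2 = 5
Fib(6) = Fib(5) + Fib(4) = 5 + 3 = 8
Fib(7) = Fib(6) + Fib(5) = 8 + 5 = 13
Fib(8) = Fib(7) + Fib(6) = 13 + 8 = 21

21


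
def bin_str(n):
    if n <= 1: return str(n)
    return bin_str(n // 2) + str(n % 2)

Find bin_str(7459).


bin_str(7459) = bin_str(3729) + '1'
bin_str(3729) = bin_str(1864) + '1'
bin_str(1864) = bin_str(932) + '0'
bin_str(932) = bin_str(466) + '0'
bin_str(466) = bin_str(233) + '0'
bin_str(233) = bin_str(116) + '1'
bin_str(116) = bin_str(58) + '0'
bin_str(58) = bin_str(29) + '0'
bin_str(29) = bin_str(14) + '1'
bin_str(14) = bin_str(7) + '0'
bin_str(7) = bin_str(3) + '1'
bin_str(3) = bin_str(1) + '1'
bin_str(1) = '1'  (base case)
Concatenating: '1' + '1' + '1' + '0' + '1' + '0' + '0' + '1' + '0' + '0' + '0' + '1' + '1' = '1110100100011'

1110100100011


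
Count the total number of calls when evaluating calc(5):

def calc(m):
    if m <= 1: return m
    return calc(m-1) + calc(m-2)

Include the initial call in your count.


Let C(n) = total calls for calc(n)
C(0) = 1, C(1) = 1
C(2) = 1 + C(1) + C(0) = 1 + 1 + 1 = 3
C(3) = 1 + C(2) + C(1) = 1 + 3 + 1 = 5
C(4) = 1 + C(3) + C(2) = 1 + 5 + 3 = 9
C(5) = 1 + C(4) + C(3) = 1 + 9 + 5 = 15

15


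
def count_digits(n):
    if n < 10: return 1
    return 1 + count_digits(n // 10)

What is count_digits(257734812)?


count_digits(257734812) = 1 + count_digits(25773481)
count_digits(25773481) = 1 + count_digits(2577348)
count_digits(2577348) = 1 + count_digits(257734)
count_digits(257734) = 1 + count_digits(25773)
count_digits(25773) = 1 + count_digits(2577)
count_digits(2577) = 1 + count_digits(257)
count_digits(257) = 1 + count_digits(25)
count_digits(25) = 1 + count_digits(2)
count_digits(2) = 1  (base case: 2 < 10)
Unwinding: 1 + 1 + 1 + 1 + 1 + 1 + 1 + 1 + 1 = 9

9


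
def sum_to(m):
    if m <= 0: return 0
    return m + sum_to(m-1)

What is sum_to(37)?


sum_to(37)
= 37 + 36 + 35 + 34 + 33 + 32 + 31 + 30 + 29 + 28 + 27 + 26 + 25 + 24 + 23 + 22 + 21 + 20 + 19 + 18 + 17 + 16 + 15 + 14 + 13 + 12 + 11 + 10 + 9 + 8 + 7 + 6 + 5 + 4 + 3 + 2 + 1 + sum_to(0)
= 37 + 36 + 35 + 34 + 33 + 32 + 31 + 30 + 29 + 28 + 27 + 26 + 25 + 24 + 23 + 22 + 21 + 20 + 19 + 18 + 17 + 16 + 15 + 14 + 13 + 12 + 11 + 10 + 9 + 8 + 7 + 6 + 5 + 4 + 3 + 2 + 1 + 0
= 703

703


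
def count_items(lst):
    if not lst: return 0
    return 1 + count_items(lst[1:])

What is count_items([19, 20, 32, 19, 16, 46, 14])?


count_items([19, 20, 32, 19, 16, 46, 14]) = 1 + count_items([20, 32, 19, 16, 46, 14])
count_items([20, 32, 19, 16, 46, 14]) = 1 + count_items([32, 19, 16, 46, 14])
count_items([32, 19, 16, 46, 14]) = 1 + count_items([19, 16, 46, 14])
count_items([19, 16, 46, 14]) = 1 + count_items([16, 46, 14])
count_items([16, 46, 14]) = 1 + count_items([46, 14])
count_items([46, 14]) = 1 + count_items([14])
count_items([14]) = 1 + count_items([])
count_items([]) = 0  (base case)
Unwinding: 1 + 1 + 1 + 1 + 1 + 1 + 1 + 0 = 7

7


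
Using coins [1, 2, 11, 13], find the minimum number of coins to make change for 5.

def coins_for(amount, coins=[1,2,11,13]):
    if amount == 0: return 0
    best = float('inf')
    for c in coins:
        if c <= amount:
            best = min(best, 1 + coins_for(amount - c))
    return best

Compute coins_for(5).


Building up with DP:
coins_for(0) = 0
coins_for(1) = min(1+coins_for(0)=1+0=1) = 1
coins_for(2) = min(1+coins_for(1)=1+1=2, 1+coins_for(0)=1+0=1) = 1
coins_for(3) = min(1+coins_for(2)=1+1=2, 1+coins_for(1)=1+1=2) = 2
coins_for(4) = min(1+coins_for(3)=1+2=3, 1+coins_for(2)=1+1=2) = 2
coins_for(5) = min(1+coins_for(4)=1+2=3, 1+coins_for(3)=1+2=3) = 3

3


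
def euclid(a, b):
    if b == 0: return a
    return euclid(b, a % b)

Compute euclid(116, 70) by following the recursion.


euclid(116, 70) = euclid(70, 46)
euclid(70, 46) = euclid(46, 24)
euclid(46, 24) = euclid(24, 22)
euclid(24, 22) = euclid(22, 2)
euclid(22, 2) = euclid(2, 0)
euclid(2, 0) = 2  (base case)

2


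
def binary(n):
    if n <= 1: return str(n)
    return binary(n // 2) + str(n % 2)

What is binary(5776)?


binary(5776) = binary(2888) + '0'
binary(2888) = binary(1444) + '0'
binary(1444) = binary(722) + '0'
binary(722) = binary(361) + '0'
binary(361) = binary(180) + '1'
binary(180) = binary(90) + '0'
binary(90) = binary(45) + '0'
binary(45) = binary(22) + '1'
binary(22) = binary(11) + '0'
binary(11) = binary(5) + '1'
binary(5) = binary(2) + '1'
binary(2) = binary(1) + '0'
binary(1) = '1'  (base case)
Concatenating: '1' + '0' + '1' + '1' + '0' + '1' + '0' + '0' + '1' + '0' + '0' + '0' + '0' = '1011010010000'

1011010010000


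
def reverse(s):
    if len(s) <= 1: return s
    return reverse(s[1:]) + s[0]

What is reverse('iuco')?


reverse('iuco') = reverse('uco') + 'i'
reverse('uco') = reverse('co') + 'u'
reverse('co') = reverse('o') + 'c'
reverse('o') = 'o'  (base case)
Concatenating: 'o' + 'c' + 'u' + 'i' = 'ocui'

ocui


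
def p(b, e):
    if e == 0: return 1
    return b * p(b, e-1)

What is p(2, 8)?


p(2, 8)
= 2 * p(2, 7)
= 2 * 2 * p(2, 6)
= 2 * 2 * 2 * p(2, 5)
= 2 * 2 * 2 * 2 * p(2, 4)
= 2 * 2 * 2 * 2 * 2 * p(2, 3)
= 2 * 2 * 2 * 2 * 2 * 2 * p(2, 2)
= 2 * 2 * 2 * 2 * 2 * 2 * 2 * p(2, 1)
= 2 * 2 * 2 * 2 * 2 * 2 * 2 * 2 * p(2, 0)
= 2 * 2 * 2 * 2 * 2 * 2 * 2 * 2 * 1
= 256

256


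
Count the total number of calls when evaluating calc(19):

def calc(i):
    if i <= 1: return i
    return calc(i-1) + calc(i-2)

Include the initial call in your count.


Let C(n) = total calls for calc(n)
C(0) = 1, C(1) = 1
C(2) = 1 + C(1) + C(0) = 1 + 1 + 1 = 3
C(3) = 1 + C(2) + C(1) = 1 + 3 + 1 = 5
C(4) = 1 + C(3) + C(2) = 1 + 5 + 3 = 9
C(5) = 1 + C(4) + C(3) = 1 + 9 + 5 = 15
C(6) = 1 + C(5) + C(4) = 1 + 15 + 9 = 25
C(7) = 1 + C(6) + C(5) = 1 + 25 + 15 = 41
C(8) = 1 + C(7) + C(6) = 1 + 41 + 25 = 67
C(9) = 1 + C(8) + C(7) = 1 + 67 + 41 = 109
C(10) = 1 + C(9) + C(8) = 1 + 109 + 67 = 177
C(11) = 1 + C(10) + C(9) = 1 + 177 + 109 = 287
C(12) = 1 + C(11) + C(10) = 1 + 287 + 177 = 465
C(13) = 1 + C(12) + C(11) = 1 + 465 + 287 = 753
C(14) = 1 + C(13) + C(12) = 1 + 753 + 465 = 1219
C(15) = 1 + C(14) + C(13) = 1 + 1219 + 753 = 1973
C(16) = 1 + C(15) + C(14) = 1 + 1973 + 1219 = 3193
C(17) = 1 + C(16) + C(15) = 1 + 3193 + 1973 = 5167
C(18) = 1 + C(17) + C(16) = 1 + 5167 + 3193 = 8361
C(19) = 1 + C(18) + C(17) = 1 + 8361 + 5167 = 13529

13529


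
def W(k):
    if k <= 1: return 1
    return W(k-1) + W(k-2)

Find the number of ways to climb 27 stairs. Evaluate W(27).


Building up from base cases:
W(0) = 1
W(1) = 1
W(2) = W(1) + W(0) = 1 + 1 = 2
W(3) = W(2) + W(1) = 2 + 1 = 3
W(4) = W(3) + W(2) = 3 + 2 = 5
W(5) = W(4) + W(3) = 5 + 3 = 8
W(6) = W(5) + W(4) = 8 + 5 = 13
W(7) = W(6) + W(5) = 13 + 8 = 21
W(8) = W(7) + W(6) = 21 + 13 = 34
W(9) = W(8) + W(7) = 34 + 21 = 55
W(10) = W(9) + W(8) = 55 + 34 = 89
W(11) = W(10) + W(9) = 89 + 55 = 144
W(12) = W(11) + W(10) = 144 + 89 = 233
W(13) = W(12) + W(11) = 233 + 144 = 377
W(14) = W(13) + W(12) = 377 + 233 = 610
W(15) = W(14) + W(13) = 610 + 377 = 987
W(16) = W(15) + W(14) = 987 + 610 = 1597
W(17) = W(16) + W(15) = 1597 + 987 = 2584
W(18) = W(17) + W(16) = 2584 + 1597 = 4181
W(19) = W(18) + W(17) = 4181 + 2584 = 6765
W(20) = W(19) + W(18) = 6765 + 4181 = 10946
W(21) = W(20) + W(19) = 10946 + 6765 = 17711
W(22) = W(21) + W(20) = 17711 + 10946 = 28657
W(23) = W(22) + W(21) = 28657 + 17711 = 46368
W(24) = W(23) + W(22) = 46368 + 28657 = 75025
W(25) = W(24) + W(23) = 75025 + 46368 = 121393
W(26) = W(25) + W(24) = 121393 + 75025 = 196418
W(27) = W(26) + W(25) = 196418 + 121393 = 317811

317811


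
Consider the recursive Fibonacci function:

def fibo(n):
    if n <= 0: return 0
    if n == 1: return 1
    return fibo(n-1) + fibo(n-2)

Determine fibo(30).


Computing fibo(30) bottom-up:
fibo(0) = 0
fibo(1) = 1
fibo(2) = fibo(1) + fibo(0) = 1 + 0 = 1
fibo(3) = fibo(2) + fibo(1) = 1 + 1 = 2
fibo(4) = fibo(3) + fibo(2) = 2 + 1 = 3
fibo(5) = fibo(4) + fibo(3) = 3 + 2 = 5
fibo(6) = fibo(5) + fibo(4) = 5 + 3 = 8
fibo(7) = fibo(6) + fibo(5) = 8 + 5 = 13
fibo(8) = fibo(7) + fibo(6) = 13 + 8 = 21
fibo(9) = fibo(8) + fibo(7) = 21 + 13 = 34
fibo(10) = fibo(9) + fibo(8) = 34 + 21 = 55
fibo(11) = fibo(10) + fibo(9) = 55 + 34 = 89
fibo(12) = fibo(11) + fibo(10) = 89 + 55 = 144
fibo(13) = fibo(12) + fibo(11) = 144 + 89 = 233
fibo(14) = fibo(13) + fibo(12) = 233 + 144 = 377
fibo(15) = fibo(14) + fibo(13) = 377 + 233 = 610
fibo(16) = fibo(15) + fibo(14) = 610 + 377 = 987
fibo(17) = fibo(16) + fibo(15) = 987 + 610 = 1597
fibo(18) = fibo(17) + fibo(16) = 1597 + 987 = 2584
fibo(19) = fibo(18) + fibo(17) = 2584 + 1597 = 4181
fibo(20) = fibo(19) + fibo(18) = 4181 + 2584 = 6765
fibo(21) = fibo(20) + fibo(19) = 6765 + 4181 = 10946
fibo(22) = fibo(21) + fibo(20) = 10946 + 6765 = 17711
fibo(23) = fibo(22) + fibo(21) = 17711 + 10946 = 28657
fibo(24) = fibo(23) + fibo(22) = 28657 + 17711 = 46368
fibo(25) = fibo(24) + fibo(23) = 46368 + 28657 = 75025
fibo(26) = fibo(25) + fibo(24) = 75025 + 46368 = 121393
fibo(27) = fibo(26) + fibo(25) = 121393 + 75025 = 196418
fibo(28) = fibo(27) + fibo(26) = 196418 + 121393 = 317811
fibo(29) = fibo(28) + fibo(27) = 317811 + 196418 = 514229
fibo(30) = fibo(29) + fibo(28) = 514229 + 317811 = 832040

832040


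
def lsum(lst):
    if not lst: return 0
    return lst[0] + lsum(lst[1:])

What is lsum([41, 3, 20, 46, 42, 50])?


lsum([41, 3, 20, 46, 42, 50]) = 41 + lsum([3, 20, 46, 42, 50])
lsum([3, 20, 46, 42, 50]) = 3 + lsum([20, 46, 42, 50])
lsum([20, 46, 42, 50]) = 20 + lsum([46, 42, 50])
lsum([46, 42, 50]) = 46 + lsum([42, 50])
lsum([42, 50]) = 42 + lsum([50])
lsum([50]) = 50 + lsum([])
lsum([]) = 0  (base case)
Total: 41 + 3 + 20 + 46 + 42 + 50 + 0 = 202

202


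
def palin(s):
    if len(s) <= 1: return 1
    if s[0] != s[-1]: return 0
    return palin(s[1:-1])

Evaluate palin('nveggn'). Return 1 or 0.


palin('nveggn'): s[0]='n' == s[-1]='n' -> check palin('vegg')
palin('vegg'): s[0]='v' != s[-1]='g' -> return 0
Result: 0 (not a palindrome)

0


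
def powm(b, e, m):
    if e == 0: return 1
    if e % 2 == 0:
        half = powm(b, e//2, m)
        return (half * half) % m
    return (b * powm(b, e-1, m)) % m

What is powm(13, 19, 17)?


powm(13, 19, 17): e is odd, compute powm(13, 18, 17)
  powm(13, 18, 17): e is even, compute powm(13, 9, 17)
    powm(13, 9, 17): e is odd, compute powm(13, 8, 17)
      powm(13, 8, 17): e is even, compute powm(13, 4, 17)
        powm(13, 4, 17): e is even, compute powm(13, 2, 17)
          powm(13, 2, 17): e is even, compute powm(13, 1, 17)
          powm(13, 1, 17): e is odd, compute powm(13, 0, 17)
          powm(13, 0, 17) = 1
          (13 * 1) % 17 = 13
          half=13, (13*13) % 17 = 16
        half=16, (16*16) % 17 = 1
      half=1, (1*1) % 17 = 1
    (13 * 1) % 17 = 13
  half=13, (13*13) % 17 = 16
(13 * 16) % 17 = 4

4


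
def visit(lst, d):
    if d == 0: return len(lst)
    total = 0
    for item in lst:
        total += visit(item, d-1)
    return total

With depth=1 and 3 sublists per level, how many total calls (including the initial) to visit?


At depth 0 (root): 1 call
At depth 1: each of 1 parents calls visit on 3 children = 3 calls
Total: 1 + 3 = 4

4


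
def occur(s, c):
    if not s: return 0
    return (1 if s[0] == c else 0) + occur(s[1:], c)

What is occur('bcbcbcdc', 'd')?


s[0]='b' != 'd' -> 0
s[0]='c' != 'd' -> 0
s[0]='b' != 'd' -> 0
s[0]='c' != 'd' -> 0
s[0]='b' != 'd' -> 0
s[0]='c' != 'd' -> 0
s[0]='d' == 'd' -> 1
s[0]='c' != 'd' -> 0
Sum: 0 + 0 + 0 + 0 + 0 + 0 + 1 + 0 = 1

1


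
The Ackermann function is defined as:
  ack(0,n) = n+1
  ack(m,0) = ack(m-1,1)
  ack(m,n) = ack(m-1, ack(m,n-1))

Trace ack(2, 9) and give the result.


ack(2, 9) = ack(1, ack(2, 8))
  ack(2, 8) = ack(1, ack(2, 7))
    ack(2, 7) = ack(1, ack(2, 6))
      ack(2, 6) = ack(1, ack(2, 5))
        ack(2, 5) = ack(1, ack(2, 4))
          ack(2, 4) = ack(1, ack(2, 3))
          ack(2, 3) = ack(1, ack(2, 2))
          ack(2, 2) = ack(1, ack(2, 1))
          ack(2, 1) = ack(1, ack(2, 0))
          ack(2, 0) = ack(1, 1)
          ack(1, 1) = ack(0, ack(1, 0))
          ack(1, 0) = ack(0, 1)
          ack(0, 1) = 2
            = ack(0, 2)
          ack(0, 2) = 3
            = ack(1, 3)
          ack(1, 3) = ack(0, ack(1, 2))
          ack(1, 2) = ack(0, ack(1, 1))
          ack(1, 1) = ack(0, ack(1, 0))
          ack(1, 0) = ack(0, 1)
          ack(0, 1) = 2
            = ack(0, 2)
          ack(0, 2) = 3
            = ack(0, 3)
          ack(0, 3) = 4
... (trace truncated)
Result: ack(2, 9) = 21

21


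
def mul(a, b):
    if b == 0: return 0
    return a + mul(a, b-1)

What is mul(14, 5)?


mul(14, 5) = 14 + mul(14, 4)
mul(14, 4) = 14 + mul(14, 3)
mul(14, 3) = 14 + mul(14, 2)
mul(14, 2) = 14 + mul(14, 1)
mul(14, 1) = 14 + mul(14, 0)
mul(14, 0) = 0  (base case)
Total: 14 + 14 + 14 + 14 + 14 + 0 = 70

70


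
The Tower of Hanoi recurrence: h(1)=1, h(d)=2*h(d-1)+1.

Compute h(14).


h(14) = 2 * h(13) + 1
h(13) = 2 * h(12) + 1
h(12) = 2 * h(11) + 1
h(11) = 2 * h(10) + 1
h(10) = 2 * h(9) + 1
h(9) = 2 * h(8) + 1
h(8) = 2 * h(7) + 1
h(7) = 2 * h(6) + 1
h(6) = 2 * h(5) + 1
h(5) = 2 * h(4) + 1
h(4) = 2 * h(3) + 1
h(3) = 2 * h(2) + 1
h(2) = 2 * h(1) + 1
h(1) = 1  (base case)
h(2) = 2 * 1 + 1 = 3
h(3) = 2 * 3 + 1 = 7
h(4) = 2 * 7 + 1 = 15
h(5) = 2 * 15 + 1 = 31
h(6) = 2 * 31 + 1 = 63
h(7) = 2 * 63 + 1 = 127
h(8) = 2 * 127 + 1 = 255
h(9) = 2 * 255 + 1 = 511
h(10) = 2 * 511 + 1 = 1023
h(11) = 2 * 1023 + 1 = 2047
h(12) = 2 * 2047 + 1 = 4095
h(13) = 2 * 4095 + 1 = 8191
h(14) = 2 * 8191 + 1 = 16383

16383


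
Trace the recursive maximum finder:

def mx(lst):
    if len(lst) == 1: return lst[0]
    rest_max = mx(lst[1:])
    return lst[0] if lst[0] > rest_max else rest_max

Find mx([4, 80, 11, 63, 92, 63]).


mx([4, 80, 11, 63, 92, 63]): compare 4 with mx([80, 11, 63, 92, 63])
mx([80, 11, 63, 92, 63]): compare 80 with mx([11, 63, 92, 63])
mx([11, 63, 92, 63]): compare 11 with mx([63, 92, 63])
mx([63, 92, 63]): compare 63 with mx([92, 63])
mx([92, 63]): compare 92 with mx([63])
mx([63]) = 63  (base case)
Compare 92 with 63 -> 92
Compare 63 with 92 -> 92
Compare 11 with 92 -> 92
Compare 80 with 92 -> 92
Compare 4 with 92 -> 92

92


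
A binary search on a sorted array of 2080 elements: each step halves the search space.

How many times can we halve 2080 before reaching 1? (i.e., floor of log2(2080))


2080 / 2 = 1040
1040 / 2 = 520
520 / 2 = 260
260 / 2 = 130
130 / 2 = 65
65 / 2 = 32
32 / 2 = 16
16 / 2 = 8
8 / 2 = 4
4 / 2 = 2
2 / 2 = 1
Reached 1 after 11 halvings

11


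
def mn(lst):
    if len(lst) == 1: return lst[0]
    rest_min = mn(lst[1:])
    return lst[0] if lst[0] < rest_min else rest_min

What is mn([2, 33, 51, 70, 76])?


mn([2, 33, 51, 70, 76]): compare 2 with mn([33, 51, 70, 76])
mn([33, 51, 70, 76]): compare 33 with mn([51, 70, 76])
mn([51, 70, 76]): compare 51 with mn([70, 76])
mn([70, 76]): compare 70 with mn([76])
mn([76]) = 76  (base case)
Compare 70 with 76 -> 70
Compare 51 with 70 -> 51
Compare 33 with 51 -> 33
Compare 2 with 33 -> 2

2


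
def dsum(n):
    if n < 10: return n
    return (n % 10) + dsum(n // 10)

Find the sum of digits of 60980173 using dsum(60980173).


dsum(60980173) = 3 + dsum(6098017)
dsum(6098017) = 7 + dsum(609801)
dsum(609801) = 1 + dsum(60980)
dsum(60980) = 0 + dsum(6098)
dsum(6098) = 8 + dsum(609)
dsum(609) = 9 + dsum(60)
dsum(60) = 0 + dsum(6)
dsum(6) = 6  (base case)
Total: 3 + 7 + 1 + 0 + 8 + 9 + 0 + 6 = 34

34


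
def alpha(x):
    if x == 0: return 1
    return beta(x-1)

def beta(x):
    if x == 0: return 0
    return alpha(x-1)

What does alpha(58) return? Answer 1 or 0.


alpha(58) = beta(57)
beta(57) = alpha(56)
alpha(56) = beta(55)
beta(55) = alpha(54)
alpha(54) = beta(53)
beta(53) = alpha(52)
alpha(52) = beta(51)
beta(51) = alpha(50)
alpha(50) = beta(49)
beta(49) = alpha(48)
alpha(48) = beta(47)
beta(47) = alpha(46)
alpha(46) = beta(45)
beta(45) = alpha(44)
alpha(44) = beta(43)
beta(43) = alpha(42)
alpha(42) = beta(41)
beta(41) = alpha(40)
alpha(40) = beta(39)
beta(39) = alpha(38)
alpha(38) = beta(37)
beta(37) = alpha(36)
alpha(36) = beta(35)
beta(35) = alpha(34)
alpha(34) = beta(33)
beta(33) = alpha(32)
alpha(32) = beta(31)
beta(31) = alpha(30)
alpha(30) = beta(29)
beta(29) = alpha(28)
alpha(28) = beta(27)
beta(27) = alpha(26)
alpha(26) = beta(25)
beta(25) = alpha(24)
alpha(24) = beta(23)
beta(23) = alpha(22)
alpha(22) = beta(21)
beta(21) = alpha(20)
alpha(20) = beta(19)
beta(19) = alpha(18)
alpha(18) = beta(17)
beta(17) = alpha(16)
alpha(16) = beta(15)
beta(15) = alpha(14)
alpha(14) = beta(13)
beta(13) = alpha(12)
alpha(12) = beta(11)
beta(11) = alpha(10)
alpha(10) = beta(9)
beta(9) = alpha(8)
alpha(8) = beta(7)
beta(7) = alpha(6)
alpha(6) = beta(5)
beta(5) = alpha(4)
alpha(4) = beta(3)
beta(3) = alpha(2)
alpha(2) = beta(1)
beta(1) = alpha(0)
alpha(0) = 1  (base case)
Result: 1

1


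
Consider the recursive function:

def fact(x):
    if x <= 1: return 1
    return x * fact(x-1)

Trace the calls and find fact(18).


fact(18)
= 18 * fact(17)
= 18 * 17 * fact(16)
= 18 * 17 * 16 * fact(15)
= 18 * 17 * 16 * 15 * fact(14)
= 18 * 17 * 16 * 15 * 14 * fact(13)
= 18 * 17 * 16 * 15 * 14 * 13 * fact(12)
= 18 * 17 * 16 * 15 * 14 * 13 * 12 * fact(11)
= 18 * 17 * 16 * 15 * 14 * 13 * 12 * 11 * fact(10)
= 18 * 17 * 16 * 15 * 14 * 13 * 12 * 11 * 10 * fact(9)
= 18 * 17 * 16 * 15 * 14 * 13 * 12 * 11 * 10 * 9 * fact(8)
= 18 * 17 * 16 * 15 * 14 * 13 * 12 * 11 * 10 * 9 * 8 * fact(7)
= 18 * 17 * 16 * 15 * 14 * 13 * 12 * 11 * 10 * 9 * 8 * 7 * fact(6)
= 18 * 17 * 16 * 15 * 14 * 13 * 12 * 11 * 10 * 9 * 8 * 7 * 6 * fact(5)
= 18 * 17 * 16 * 15 * 14 * 13 * 12 * 11 * 10 * 9 * 8 * 7 * 6 * 5 * fact(4)
= 18 * 17 * 16 * 15 * 14 * 13 * 12 * 11 * 10 * 9 * 8 * 7 * 6 * 5 * 4 * fact(3)
= 18 * 17 * 16 * 15 * 14 * 13 * 12 * 11 * 10 * 9 * 8 * 7 * 6 * 5 * 4 * 3 * fact(2)
= 18 * 17 * 16 * 15 * 14 * 13 * 12 * 11 * 10 * 9 * 8 * 7 * 6 * 5 * 4 * 3 * 2 * fact(1)
= 18 * 17 * 16 * 15 * 14 * 13 * 12 * 11 * 10 * 9 * 8 * 7 * 6 * 5 * 4 * 3 * 2 * 1
= 6402373705728000

6402373705728000


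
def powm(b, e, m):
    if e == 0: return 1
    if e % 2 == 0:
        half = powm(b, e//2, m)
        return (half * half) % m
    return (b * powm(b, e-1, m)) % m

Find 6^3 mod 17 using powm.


powm(6, 3, 17): e is odd, compute powm(6, 2, 17)
  powm(6, 2, 17): e is even, compute powm(6, 1, 17)
    powm(6, 1, 17): e is odd, compute powm(6, 0, 17)
      powm(6, 0, 17) = 1
    (6 * 1) % 17 = 6
  half=6, (6*6) % 17 = 2
(6 * 2) % 17 = 12

12


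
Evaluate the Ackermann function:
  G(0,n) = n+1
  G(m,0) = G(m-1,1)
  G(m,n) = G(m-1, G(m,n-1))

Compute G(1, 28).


G(1, 28) = G(0, G(1, 27))
  G(1, 27) = G(0, G(1, 26))
    G(1, 26) = G(0, G(1, 25))
      G(1, 25) = G(0, G(1, 24))
        G(1, 24) = G(0, G(1, 23))
          G(1, 23) = G(0, G(1, 22))
          G(1, 22) = G(0, G(1, 21))
          G(1, 21) = G(0, G(1, 20))
          G(1, 20) = G(0, G(1, 19))
          G(1, 19) = G(0, G(1, 18))
          G(1, 18) = G(0, G(1, 17))
          G(1, 17) = G(0, G(1, 16))
          G(1, 16) = G(0, G(1, 15))
          G(1, 15) = G(0, G(1, 14))
          G(1, 14) = G(0, G(1, 13))
          G(1, 13) = G(0, G(1, 12))
          G(1, 12) = G(0, G(1, 11))
          G(1, 11) = G(0, G(1, 10))
          G(1, 10) = G(0, G(1, 9))
          G(1, 9) = G(0, G(1, 8))
          G(1, 8) = G(0, G(1, 7))
          G(1, 7) = G(0, G(1, 6))
          G(1, 6) = G(0, G(1, 5))
          G(1, 5) = G(0, G(1, 4))
          G(1, 4) = G(0, G(1, 3))
... (trace truncated)
Result: G(1, 28) = 30

30


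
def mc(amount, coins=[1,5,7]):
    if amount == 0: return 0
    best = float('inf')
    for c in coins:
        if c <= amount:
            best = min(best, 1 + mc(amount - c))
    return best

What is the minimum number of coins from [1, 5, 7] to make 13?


Building up with DP:
mc(0) = 0
mc(1) = min(1+mc(0)=1+0=1) = 1
mc(2) = min(1+mc(1)=1+1=2) = 2
mc(3) = min(1+mc(2)=1+2=3) = 3
mc(4) = min(1+mc(3)=1+3=4) = 4
mc(5) = min(1+mc(4)=1+4=5, 1+mc(0)=1+0=1) = 1
mc(6) = min(1+mc(5)=1+1=2, 1+mc(1)=1+1=2) = 2
mc(7) = min(1+mc(6)=1+2=3, 1+mc(2)=1+2=3, 1+mc(0)=1+0=1) = 1
mc(8) = min(1+mc(7)=1+1=2, 1+mc(3)=1+3=4, 1+mc(1)=1+1=2) = 2
mc(9) = min(1+mc(8)=1+2=3, 1+mc(4)=1+4=5, 1+mc(2)=1+2=3) = 3
mc(10) = min(1+mc(9)=1+3=4, 1+mc(5)=1+1=2, 1+mc(3)=1+3=4) = 2
mc(11) = min(1+mc(10)=1+2=3, 1+mc(6)=1+2=3, 1+mc(4)=1+4=5) = 3
mc(12) = min(1+mc(11)=1+3=4, 1+mc(7)=1+1=2, 1+mc(5)=1+1=2) = 2
mc(13) = min(1+mc(12)=1+2=3, 1+mc(8)=1+2=3, 1+mc(6)=1+2=3) = 3

3


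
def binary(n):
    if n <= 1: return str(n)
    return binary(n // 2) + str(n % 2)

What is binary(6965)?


binary(6965) = binary(3482) + '1'
binary(3482) = binary(1741) + '0'
binary(1741) = binary(870) + '1'
binary(870) = binary(435) + '0'
binary(435) = binary(217) + '1'
binary(217) = binary(108) + '1'
binary(108) = binary(54) + '0'
binary(54) = binary(27) + '0'
binary(27) = binary(13) + '1'
binary(13) = binary(6) + '1'
binary(6) = binary(3) + '0'
binary(3) = binary(1) + '1'
binary(1) = '1'  (base case)
Concatenating: '1' + '1' + '0' + '1' + '1' + '0' + '0' + '1' + '1' + '0' + '1' + '0' + '1' = '1101100110101'

1101100110101


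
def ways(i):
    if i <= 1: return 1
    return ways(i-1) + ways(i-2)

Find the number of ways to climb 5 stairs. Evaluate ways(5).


Building up from base cases:
ways(0) = 1
ways(1) = 1
ways(2) = ways(1) + ways(0) = 1 + 1 = 2
ways(3) = ways(2) + ways(1) = 2 + 1 = 3
ways(4) = ways(3) + ways(2) = 3 + 2 = 5
ways(5) = ways(4) + ways(3) = 5 + 3 = 8

8


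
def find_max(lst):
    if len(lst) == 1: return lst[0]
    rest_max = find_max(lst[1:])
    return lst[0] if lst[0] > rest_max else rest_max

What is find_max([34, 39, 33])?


find_max([34, 39, 33]): compare 34 with find_max([39, 33])
find_max([39, 33]): compare 39 with find_max([33])
find_max([33]) = 33  (base case)
Compare 39 with 33 -> 39
Compare 34 with 39 -> 39

39


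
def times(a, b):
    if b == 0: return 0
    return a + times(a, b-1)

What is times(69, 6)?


times(69, 6) = 69 + times(69, 5)
times(69, 5) = 69 + times(69, 4)
times(69, 4) = 69 + times(69, 3)
times(69, 3) = 69 + times(69, 2)
times(69, 2) = 69 + times(69, 1)
times(69, 1) = 69 + times(69, 0)
times(69, 0) = 0  (base case)
Total: 69 + 69 + 69 + 69 + 69 + 69 + 0 = 414

414


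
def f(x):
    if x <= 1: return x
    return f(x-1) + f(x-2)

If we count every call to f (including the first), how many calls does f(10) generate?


Let C(n) = total calls for f(n)
C(0) = 1, C(1) = 1
C(2) = 1 + C(1) + C(0) = 1 + 1 + 1 = 3
C(3) = 1 + C(2) + C(1) = 1 + 3 + 1 = 5
C(4) = 1 + C(3) + C(2) = 1 + 5 + 3 = 9
C(5) = 1 + C(4) + C(3) = 1 + 9 + 5 = 15
C(6) = 1 + C(5) + C(4) = 1 + 15 + 9 = 25
C(7) = 1 + C(6) + C(5) = 1 + 25 + 15 = 41
C(8) = 1 + C(7) + C(6) = 1 + 41 + 25 = 67
C(9) = 1 + C(8) + C(7) = 1 + 67 + 41 = 109
C(10) = 1 + C(9) + C(8) = 1 + 109 + 67 = 177

177


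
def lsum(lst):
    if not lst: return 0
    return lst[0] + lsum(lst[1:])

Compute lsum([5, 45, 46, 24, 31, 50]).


lsum([5, 45, 46, 24, 31, 50]) = 5 + lsum([45, 46, 24, 31, 50])
lsum([45, 46, 24, 31, 50]) = 45 + lsum([46, 24, 31, 50])
lsum([46, 24, 31, 50]) = 46 + lsum([24, 31, 50])
lsum([24, 31, 50]) = 24 + lsum([31, 50])
lsum([31, 50]) = 31 + lsum([50])
lsum([50]) = 50 + lsum([])
lsum([]) = 0  (base case)
Total: 5 + 45 + 46 + 24 + 31 + 50 + 0 = 201

201


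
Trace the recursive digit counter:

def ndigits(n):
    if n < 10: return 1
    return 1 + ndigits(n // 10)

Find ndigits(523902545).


ndigits(523902545) = 1 + ndigits(52390254)
ndigits(52390254) = 1 + ndigits(5239025)
ndigits(5239025) = 1 + ndigits(523902)
ndigits(523902) = 1 + ndigits(52390)
ndigits(52390) = 1 + ndigits(5239)
ndigits(5239) = 1 + ndigits(523)
ndigits(523) = 1 + ndigits(52)
ndigits(52) = 1 + ndigits(5)
ndigits(5) = 1  (base case: 5 < 10)
Unwinding: 1 + 1 + 1 + 1 + 1 + 1 + 1 + 1 + 1 = 9

9


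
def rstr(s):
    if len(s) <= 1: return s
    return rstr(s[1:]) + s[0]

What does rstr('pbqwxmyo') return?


rstr('pbqwxmyo') = rstr('bqwxmyo') + 'p'
rstr('bqwxmyo') = rstr('qwxmyo') + 'b'
rstr('qwxmyo') = rstr('wxmyo') + 'q'
rstr('wxmyo') = rstr('xmyo') + 'w'
rstr('xmyo') = rstr('myo') + 'x'
rstr('myo') = rstr('yo') + 'm'
rstr('yo') = rstr('o') + 'y'
rstr('o') = 'o'  (base case)
Concatenating: 'o' + 'y' + 'm' + 'x' + 'w' + 'q' + 'b' + 'p' = 'oymxwqbp'

oymxwqbp


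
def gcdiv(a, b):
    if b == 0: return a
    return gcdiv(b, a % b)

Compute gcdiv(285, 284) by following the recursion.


gcdiv(285, 284) = gcdiv(284, 1)
gcdiv(284, 1) = gcdiv(1, 0)
gcdiv(1, 0) = 1  (base case)

1


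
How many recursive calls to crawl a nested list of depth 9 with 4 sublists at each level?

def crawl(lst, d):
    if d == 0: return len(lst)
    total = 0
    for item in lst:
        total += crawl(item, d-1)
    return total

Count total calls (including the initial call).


At depth 0 (root): 1 call
At depth 1: each of 1 parents calls crawl on 4 children = 4 calls
At depth 2: each of 4 parents calls crawl on 4 children = 16 calls
At depth 3: each of 16 parents calls crawl on 4 children = 64 calls
At depth 4: each of 64 parents calls crawl on 4 children = 256 calls
At depth 5: each of 256 parents calls crawl on 4 children = 1024 calls
At depth 6: each of 1024 parents calls crawl on 4 children = 4096 calls
At depth 7: each of 4096 parents calls crawl on 4 children = 16384 calls
At depth 8: each of 16384 parents calls crawl on 4 children = 65536 calls
At depth 9: each of 65536 parents calls crawl on 4 children = 262144 calls
Total: 1 + 4 + 16 + 64 + 256 + 1024 + 4096 + 16384 + 65536 + 262144 = 349525

349525


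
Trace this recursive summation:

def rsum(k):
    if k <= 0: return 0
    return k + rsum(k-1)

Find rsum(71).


rsum(71)
= 71 + 70 + 69 + 68 + 67 + 66 + 65 + 64 + 63 + 62 + 61 + 60 + 59 + 58 + 57 + 56 + 55 + 54 + 53 + 52 + 51 + 50 + 49 + 48 + 47 + 46 + 45 + 44 + 43 + 42 + 41 + 40 + 39 + 38 + 37 + 36 + 35 + 34 + 33 + 32 + 31 + 30 + 29 + 28 + 27 + 26 + 25 + 24 + 23 + 22 + 21 + 20 + 19 + 18 + 17 + 16 + 15 + 14 + 13 + 12 + 11 + 10 + 9 + 8 + 7 + 6 + 5 + 4 + 3 + 2 + 1 + rsum(0)
= 71 + 70 + 69 + 68 + 67 + 66 + 65 + 64 + 63 + 62 + 61 + 60 + 59 + 58 + 57 + 56 + 55 + 54 + 53 + 52 + 51 + 50 + 49 + 48 + 47 + 46 + 45 + 44 + 43 + 42 + 41 + 40 + 39 + 38 + 37 + 36 + 35 + 34 + 33 + 32 + 31 + 30 + 29 + 28 + 27 + 26 + 25 + 24 + 23 + 22 + 21 + 20 + 19 + 18 + 17 + 16 + 15 + 14 + 13 + 12 + 11 + 10 + 9 + 8 + 7 + 6 + 5 + 4 + 3 + 2 + 1 + 0
= 2556

2556


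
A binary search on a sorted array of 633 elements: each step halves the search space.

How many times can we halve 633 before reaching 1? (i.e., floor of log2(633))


633 / 2 = 316
316 / 2 = 158
158 / 2 = 79
79 / 2 = 39
39 / 2 = 19
19 / 2 = 9
9 / 2 = 4
4 / 2 = 2
2 / 2 = 1
Reached 1 after 9 halvings

9


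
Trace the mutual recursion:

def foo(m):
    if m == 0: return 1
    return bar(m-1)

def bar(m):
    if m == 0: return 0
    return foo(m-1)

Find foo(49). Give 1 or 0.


foo(49) = bar(48)
bar(48) = foo(47)
foo(47) = bar(46)
bar(46) = foo(45)
foo(45) = bar(44)
bar(44) = foo(43)
foo(43) = bar(42)
bar(42) = foo(41)
foo(41) = bar(40)
bar(40) = foo(39)
foo(39) = bar(38)
bar(38) = foo(37)
foo(37) = bar(36)
bar(36) = foo(35)
foo(35) = bar(34)
bar(34) = foo(33)
foo(33) = bar(32)
bar(32) = foo(31)
foo(31) = bar(30)
bar(30) = foo(29)
foo(29) = bar(28)
bar(28) = foo(27)
foo(27) = bar(26)
bar(26) = foo(25)
foo(25) = bar(24)
bar(24) = foo(23)
foo(23) = bar(22)
bar(22) = foo(21)
foo(21) = bar(20)
bar(20) = foo(19)
foo(19) = bar(18)
bar(18) = foo(17)
foo(17) = bar(16)
bar(16) = foo(15)
foo(15) = bar(14)
bar(14) = foo(13)
foo(13) = bar(12)
bar(12) = foo(11)
foo(11) = bar(10)
bar(10) = foo(9)
foo(9) = bar(8)
bar(8) = foo(7)
foo(7) = bar(6)
bar(6) = foo(5)
foo(5) = bar(4)
bar(4) = foo(3)
foo(3) = bar(2)
bar(2) = foo(1)
foo(1) = bar(0)
bar(0) = 0  (base case)
Result: 0

0


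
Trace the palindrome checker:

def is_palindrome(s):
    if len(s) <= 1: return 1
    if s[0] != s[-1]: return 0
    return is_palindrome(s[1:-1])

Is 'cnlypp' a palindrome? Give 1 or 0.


is_palindrome('cnlypp'): s[0]='c' != s[-1]='p' -> return 0
Result: 0 (not a palindrome)

0


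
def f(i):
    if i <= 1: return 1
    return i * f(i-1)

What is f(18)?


f(18)
= 18 * f(17)
= 18 * 17 * f(16)
= 18 * 17 * 16 * f(15)
= 18 * 17 * 16 * 15 * f(14)
= 18 * 17 * 16 * 15 * 14 * f(13)
= 18 * 17 * 16 * 15 * 14 * 13 * f(12)
= 18 * 17 * 16 * 15 * 14 * 13 * 12 * f(11)
= 18 * 17 * 16 * 15 * 14 * 13 * 12 * 11 * f(10)
= 18 * 17 * 16 * 15 * 14 * 13 * 12 * 11 * 10 * f(9)
= 18 * 17 * 16 * 15 * 14 * 13 * 12 * 11 * 10 * 9 * f(8)
= 18 * 17 * 16 * 15 * 14 * 13 * 12 * 11 * 10 * 9 * 8 * f(7)
= 18 * 17 * 16 * 15 * 14 * 13 * 12 * 11 * 10 * 9 * 8 * 7 * f(6)
= 18 * 17 * 16 * 15 * 14 * 13 * 12 * 11 * 10 * 9 * 8 * 7 * 6 * f(5)
= 18 * 17 * 16 * 15 * 14 * 13 * 12 * 11 * 10 * 9 * 8 * 7 * 6 * 5 * f(4)
= 18 * 17 * 16 * 15 * 14 * 13 * 12 * 11 * 10 * 9 * 8 * 7 * 6 * 5 * 4 * f(3)
= 18 * 17 * 16 * 15 * 14 * 13 * 12 * 11 * 10 * 9 * 8 * 7 * 6 * 5 * 4 * 3 * f(2)
= 18 * 17 * 16 * 15 * 14 * 13 * 12 * 11 * 10 * 9 * 8 * 7 * 6 * 5 * 4 * 3 * 2 * f(1)
= 18 * 17 * 16 * 15 * 14 * 13 * 12 * 11 * 10 * 9 * 8 * 7 * 6 * 5 * 4 * 3 * 2 * 1
= 6402373705728000

6402373705728000
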